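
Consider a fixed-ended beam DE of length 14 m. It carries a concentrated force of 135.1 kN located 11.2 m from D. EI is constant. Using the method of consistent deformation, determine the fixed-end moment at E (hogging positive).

Release both end moments; the primary structure is a simply-supported span DE with redundants M_D and M_E.
Simple-span end rotations at D and E under the given loads:
  at D: point load 135.1 at a = 11.2: Pab(L + b)/(6LEI) = 847.3/EI
  at E: point load 135.1 at a = 11.2: Pab(L + a)/(6LEI) = 1271/EI
  θ_D0 = 847.3/EI,  θ_E0 = 1271/EI
Flexibility coefficients: a unit moment at one end gives L/(3EI) there and L/(6EI) at the far end, so f₁₁ = f₂₂ = 4.667/EI and f₁₂ = f₂₁ = 2.333/EI.
Compatibility — zero rotation at each built-in end:
  4.667 M_D + 2.333 M_E = 847.3
  2.333 M_D + 4.667 M_E = 1271
Solving the pair gives M_D = 60.52 kN·m and M_E = 242.1 kN·m (hogging).

M_E = 242.1 kN·m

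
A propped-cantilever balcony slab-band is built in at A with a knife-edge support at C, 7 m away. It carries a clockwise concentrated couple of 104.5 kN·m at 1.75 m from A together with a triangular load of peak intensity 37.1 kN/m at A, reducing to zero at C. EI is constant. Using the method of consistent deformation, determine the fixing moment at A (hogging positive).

M_A = 157.1 kN·m

Release the roller at C. Primary structure: cantilever fixed at A.
Free-end deflection of the primary structure under the applied loading (downward +):
  clockwise couple 104.5 at a = 1.75: M₀a(2L − a)/(2EI) = 1120/EI
  triangular load, peak 37.1 at the fixed end: w₀L⁴/(30EI) = 2969/EI
  δ_0 = 4089/EI
Flexibility coefficient — unit upward force at C: δ_{CC} = L³/(3EI) = 114.3/EI.
Compatibility at C: δ_0 − R_C·δ_{CC} = 0, so R_C = 4089/114.3 = 35.77 kN.
Moment equilibrium about A: M_A = Σ(load moments about A) − R_C·L = 407.5 − 35.77×7 = 157.1 kN·m.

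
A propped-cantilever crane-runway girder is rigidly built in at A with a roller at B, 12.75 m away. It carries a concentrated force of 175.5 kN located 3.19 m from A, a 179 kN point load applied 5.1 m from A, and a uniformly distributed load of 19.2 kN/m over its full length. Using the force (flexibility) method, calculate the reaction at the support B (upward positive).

Choose R_B as the redundant. The primary structure is the cantilever fixed at A.
Primary-structure tip deflection at B by superposition:
  point load 175.5 at a = 3.19: Pa²(3L − a)/(6EI) = 10436/EI
  point load 179 at a = 5.1: Pa²(3L − a)/(6EI) = 25723/EI
  UDL 19.2: wL⁴/(8EI) = 63424/EI
  δ_0 = 99583/EI
Tip deflection under a unit load at B: L³/(3EI) = 690.9/EI.
The prop prevents deflection at B: R_B = δ_0/δ_{BB} = 99583/690.9 = 144.1 kN.

R_B = 144.1 kN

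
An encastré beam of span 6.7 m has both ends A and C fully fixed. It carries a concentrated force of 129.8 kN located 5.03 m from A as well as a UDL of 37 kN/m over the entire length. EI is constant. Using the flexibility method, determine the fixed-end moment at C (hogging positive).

Take the two fixed-end moments M_A, M_C as redundants; the released structure is the simple span AC.
Simple-span end rotations at A and C under the given loads:
  at A: point load 129.8 at a = 5.03: Pab(L + b)/(6LEI) = 227/EI
  at C: point load 129.8 at a = 5.03: Pab(L + a)/(6LEI) = 318.1/EI
  at A: UDL 37: wL³/(24EI) = 463.7/EI
  at C: UDL 37: wL³/(24EI) = 463.7/EI
  θ_A0 = 690.7/EI,  θ_C0 = 781.8/EI
Flexibility coefficients: a unit moment at one end gives L/(3EI) there and L/(6EI) at the far end, so f₁₁ = f₂₂ = 2.233/EI and f₁₂ = f₂₁ = 1.117/EI.
Compatibility — zero rotation at each built-in end:
  2.233 M_A + 1.117 M_C = 690.7
  1.117 M_A + 2.233 M_C = 781.8
Solving the pair gives M_A = 179 kN·m and M_C = 260.6 kN·m (hogging).

M_C = 260.6 kN·m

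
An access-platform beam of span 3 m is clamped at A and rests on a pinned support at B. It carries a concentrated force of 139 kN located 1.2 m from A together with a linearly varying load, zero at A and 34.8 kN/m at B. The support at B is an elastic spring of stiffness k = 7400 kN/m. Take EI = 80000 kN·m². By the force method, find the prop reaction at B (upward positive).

Release the roller at B. Primary structure: cantilever fixed at A.
Free-end deflection of the primary structure under the applied loading (downward +):
  point load 139 at a = 1.2: Pa²(3L − a)/(6EI) = 260.2/EI
  triangular load, peak 34.8 at the free end: 11w₀L⁴/(120EI) = 258.4/EI
  δ_0 = 518.6/EI
Tip deflection under a unit load at B: L³/(3EI) = 9/EI.
With EI = 80000 kN·m²: δ_0 = 0.006482 m and δ_{BB} = 0.000112 m/kN.
Compatibility — the spring shortens by R_B/k under the reaction it provides: δ_0 − R_B·δ_{BB} = R_B/k. With 1/k = 0.000135 m/kN, R_B = δ_0 / (δ_{BB} + 1/k) = 0.006482 / (0.000112 + 0.000135) = 26.18 kN.

R_B = 26.18 kN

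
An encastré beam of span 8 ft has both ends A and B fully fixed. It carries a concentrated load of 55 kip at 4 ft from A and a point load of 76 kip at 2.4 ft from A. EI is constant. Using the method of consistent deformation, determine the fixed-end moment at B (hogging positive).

Release both end moments; the primary structure is a simply-supported span AB with redundants M_A and M_B.
End rotations of the released simple span under the applied load (×1/EI):
  at A: point load 55 at a = 4: Pab(L + b)/(6LEI) = 220/EI
  at B: point load 55 at a = 4: Pab(L + a)/(6LEI) = 220/EI
  at A: point load 76 at a = 2.4: Pab(L + b)/(6LEI) = 289.4/EI
  at B: point load 76 at a = 2.4: Pab(L + a)/(6LEI) = 221.3/EI
  θ_A0 = 509.4/EI,  θ_B0 = 441.3/EI
Flexibility coefficients: a unit moment at one end gives L/(3EI) there and L/(6EI) at the far end, so f₁₁ = f₂₂ = 2.667/EI and f₁₂ = f₂₁ = 1.333/EI.
Compatibility — zero rotation at each built-in end:
  2.667 M_A + 1.333 M_B = 509.4
  1.333 M_A + 2.667 M_B = 441.3
Solving the pair gives M_A = 144.4 kip·ft and M_B = 93.3 kip·ft (hogging).

M_B = 93.3 kip·ft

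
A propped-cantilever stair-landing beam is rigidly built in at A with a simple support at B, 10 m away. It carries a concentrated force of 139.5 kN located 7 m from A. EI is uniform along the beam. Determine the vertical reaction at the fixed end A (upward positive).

R_A = 60.89 kN

Choose R_B as the redundant. The primary structure is the cantilever fixed at A.
Downward deflection at the released point B due to the loads:
  point load 139.5 at a = 7: Pa²(3L − a)/(6EI) = 26203/EI
Flexibility coefficient — unit upward force at B: δ_{BB} = L³/(3EI) = 333.3/EI.
The prop prevents deflection at B: R_B = δ_0/δ_{BB} = 26203/333.3 = 78.61 kN.
Vertical equilibrium: R_A = ΣP − R_B = 139.5 − 78.61 = 60.89 kN.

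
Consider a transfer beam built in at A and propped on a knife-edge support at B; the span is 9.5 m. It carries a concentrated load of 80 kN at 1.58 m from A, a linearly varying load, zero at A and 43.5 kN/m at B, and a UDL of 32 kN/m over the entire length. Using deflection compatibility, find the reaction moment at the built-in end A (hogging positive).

Remove the prop at B; the released (primary) structure is a cantilever built in at A.
Downward deflection at the released point B due to the loads:
  point load 80 at a = 1.58: Pa²(3L − a)/(6EI) = 896/EI
  triangular load, peak 43.5 at the free end: 11w₀L⁴/(120EI) = 32478/EI
  UDL 32: wL⁴/(8EI) = 32580/EI
  δ_0 = 65955/EI
Flexibility coefficient — unit upward force at B: δ_{BB} = L³/(3EI) = 285.8/EI.
Compatibility at B: δ_0 − R_B·δ_{BB} = 0, so R_B = 65955/285.8 = 230.8 kN.
Moment equilibrium about A: M_A = Σ(load moments about A) − R_B·L = 2879 − 230.8×9.5 = 686.6 kN·m.

M_A = 686.6 kN·m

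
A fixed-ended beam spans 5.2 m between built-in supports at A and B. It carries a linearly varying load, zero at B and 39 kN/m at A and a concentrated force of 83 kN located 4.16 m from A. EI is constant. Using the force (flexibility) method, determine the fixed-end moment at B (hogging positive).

M_B = 90.4 kN·m

Release both end moments; the primary structure is a simply-supported span AB with redundants M_A and M_B.
On the primary (simply-supported) span, the end slopes from the loading are:
  at A: triangular load, peak 39: w₀L³/(45EI) = 121.9/EI
  at B: triangular load, peak 39: 7w₀L³/(360EI) = 106.6/EI
  at A: point load 83 at a = 4.16: Pab(L + b)/(6LEI) = 71.82/EI
  at B: point load 83 at a = 4.16: Pab(L + a)/(6LEI) = 107.7/EI
  θ_A0 = 193.7/EI,  θ_B0 = 214.4/EI
Flexibility coefficients: a unit moment at one end gives L/(3EI) there and L/(6EI) at the far end, so f₁₁ = f₂₂ = 1.733/EI and f₁₂ = f₂₁ = 0.8667/EI.
Compatibility — zero rotation at each built-in end:
  1.733 M_A + 0.8667 M_B = 193.7
  0.8667 M_A + 1.733 M_B = 214.4
Solving the pair gives M_A = 66.54 kN·m and M_B = 90.4 kN·m (hogging).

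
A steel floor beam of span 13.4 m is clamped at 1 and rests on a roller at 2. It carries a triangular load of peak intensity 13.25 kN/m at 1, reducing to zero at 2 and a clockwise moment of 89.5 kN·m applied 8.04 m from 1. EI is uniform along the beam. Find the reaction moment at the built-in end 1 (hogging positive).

M_1 = 135.3 kN·m

Release the roller at 2. Primary structure: cantilever fixed at 1.
Downward deflection at the released point 2 due to the loads:
  triangular load, peak 13.25 at the fixed end: w₀L⁴/(30EI) = 14240/EI
  clockwise couple 89.5 at a = 8.04: M₀a(2L − a)/(2EI) = 6750/EI
  δ_0 = 20990/EI
Tip deflection under a unit load at 2: L³/(3EI) = 802/EI.
The prop prevents deflection at 2: R_2 = δ_0/δ_{22} = 20990/802 = 26.17 kN.
Moment equilibrium about 1: M_1 = Σ(load moments about 1) − R_2·L = 486 − 26.17×13.4 = 135.3 kN·m.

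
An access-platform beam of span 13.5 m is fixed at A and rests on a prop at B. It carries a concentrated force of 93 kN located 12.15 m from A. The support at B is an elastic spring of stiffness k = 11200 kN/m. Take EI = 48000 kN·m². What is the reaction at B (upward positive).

R_B = 78.69 kN

Choose R_B as the redundant. The primary structure is the cantilever fixed at A.
Deflection at B on the released cantilever, summing each load's contribution:
  point load 93 at a = 12.15: Pa²(3L − a)/(6EI) = 64869/EI
Flexibility coefficient — unit upward force at B: δ_{BB} = L³/(3EI) = 820.1/EI.
With EI = 48000 kN·m²: δ_0 = 1.3514 m and δ_{BB} = 0.017086 m/kN.
Compatibility — the spring shortens by R_B/k under the reaction it provides: δ_0 − R_B·δ_{BB} = R_B/k. With 1/k = 0.000089 m/kN, R_B = δ_0 / (δ_{BB} + 1/k) = 1.3514 / (0.017086 + 0.000089) = 78.69 kN.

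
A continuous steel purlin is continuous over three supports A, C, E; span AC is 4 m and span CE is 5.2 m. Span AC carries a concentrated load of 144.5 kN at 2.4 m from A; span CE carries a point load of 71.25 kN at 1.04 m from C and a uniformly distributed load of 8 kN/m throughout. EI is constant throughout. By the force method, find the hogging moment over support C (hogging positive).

Insert a hinge at C; M_C is the redundant, and each span becomes simply supported.
End slopes at the hinge C, treating each span as simply supported:
  span AC: point load 144.5 at a = 2.4: Pab(L + a)/(6LEI) = 148/EI
  span CE: point load 71.25 at a = 1.04: Pab(L + b)/(6LEI) = 92.48/EI
  span CE: UDL 8: wL³/(24EI) = 46.87/EI
  relative rotation θ_0 = (148 + 139.3)/EI = 287.3/EI
A unit hogging moment at C produces rotation L₁/(3EI) + L₂/(3EI) = 3.067/EI.
Compatibility: M_C·(L₁+L₂)/(3EI) = θ_0, giving M_C = 93.69 kN·m (hogging).

M_C = 93.69 kN·m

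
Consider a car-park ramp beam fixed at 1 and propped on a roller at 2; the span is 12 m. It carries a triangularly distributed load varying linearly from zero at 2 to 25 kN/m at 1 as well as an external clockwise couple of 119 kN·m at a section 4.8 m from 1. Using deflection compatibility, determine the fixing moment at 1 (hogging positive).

Take the reaction at 2 as the redundant and release it; the primary structure is a cantilever fixed at 1.
Primary-structure tip deflection at 2 by superposition:
  triangular load, peak 25 at the fixed end: w₀L⁴/(30EI) = 17280/EI
  clockwise couple 119 at a = 4.8: M₀a(2L − a)/(2EI) = 5484/EI
  δ_0 = 22764/EI
Tip deflection under a unit load at 2: L³/(3EI) = 576/EI.
The prop prevents deflection at 2: R_2 = δ_0/δ_{22} = 22764/576 = 39.52 kN.
Moment equilibrium about 1: M_1 = Σ(load moments about 1) − R_2·L = 719 − 39.52×12 = 244.8 kN·m.

M_1 = 244.8 kN·m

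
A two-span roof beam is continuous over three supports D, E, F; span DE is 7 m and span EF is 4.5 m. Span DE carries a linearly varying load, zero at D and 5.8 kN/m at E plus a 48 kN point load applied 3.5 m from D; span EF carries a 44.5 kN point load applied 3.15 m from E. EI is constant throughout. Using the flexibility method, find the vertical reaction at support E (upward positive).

R_E = 73 kN

Take M_E as the redundant. Released structure: two simple spans DE and EF with a hinge at E.
End slopes at the hinge E, treating each span as simply supported:
  span DE: triangular load, peak 5.8: w₀L³/(45EI) = 44.21/EI
  span DE: point load 48 at a = 3.5: Pab(L + a)/(6LEI) = 147/EI
  span EF: point load 44.5 at a = 3.15: Pab(L + b)/(6LEI) = 41/EI
  relative rotation θ_0 = (191.2 + 41)/EI = 232.2/EI
A unit hogging moment at E produces rotation L₁/(3EI) + L₂/(3EI) = 3.833/EI.
Compatibility: M_E·(L₁+L₂)/(3EI) = θ_0, giving M_E = 60.58 kN·m (hogging).
Span DE, ΣM about D with M_E applied at E: R_E^{DE}·7 = 262.7 + 60.58, so R_E^{DE} = 46.19 kN and R_D = 68.3 − 46.19 = 22.11 kN.
Span EF, ΣM about F: R_E^{EF}·4.5 = 60.08 + 60.58, so R_E^{EF} = 26.81 kN and R_F = 44.5 − 26.81 = 17.69 kN.
R_E = 46.19 + 26.81 = 73 kN.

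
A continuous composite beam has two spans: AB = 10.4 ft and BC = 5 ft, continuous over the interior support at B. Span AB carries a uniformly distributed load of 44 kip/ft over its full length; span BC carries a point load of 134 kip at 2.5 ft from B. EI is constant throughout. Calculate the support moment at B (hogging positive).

Take M_B as the redundant. Released structure: two simple spans AB and BC with a hinge at B.
Discontinuity in slope at B on the released structure — sum the simple-span end rotations:
  span AB: UDL 44: wL³/(24EI) = 2062/EI
  span BC: point load 134 at a = 2.5: Pab(L + b)/(6LEI) = 209.4/EI
  relative rotation θ_0 = (2062 + 209.4)/EI = 2272/EI
A unit hogging moment at B produces rotation L₁/(3EI) + L₂/(3EI) = 5.133/EI.
Compatibility: M_B·(L₁+L₂)/(3EI) = θ_0, giving M_B = 442.5 kip·ft (hogging).

M_B = 442.5 kip·ft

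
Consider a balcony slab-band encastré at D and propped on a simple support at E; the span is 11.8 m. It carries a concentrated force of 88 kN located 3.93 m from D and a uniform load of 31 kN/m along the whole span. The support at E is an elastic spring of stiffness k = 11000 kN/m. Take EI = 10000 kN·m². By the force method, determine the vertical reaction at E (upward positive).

Remove the prop at E; the released (primary) structure is a cantilever built in at D.
Downward deflection at the released point E due to the loads:
  point load 88 at a = 3.93: Pa²(3L − a)/(6EI) = 7129/EI
  UDL 31: wL⁴/(8EI) = 75128/EI
  δ_0 = 82256/EI
Tip deflection under a unit load at E: L³/(3EI) = 547.7/EI.
With EI = 10000 kN·m²: δ_0 = 8.2256 m and δ_{EE} = 0.054768 m/kN.
Compatibility — the spring shortens by R_E/k under the reaction it provides: δ_0 − R_E·δ_{EE} = R_E/k. With 1/k = 0.000091 m/kN, R_E = δ_0 / (δ_{EE} + 1/k) = 8.2256 / (0.054768 + 0.000091) = 149.9 kN.

R_E = 149.9 kN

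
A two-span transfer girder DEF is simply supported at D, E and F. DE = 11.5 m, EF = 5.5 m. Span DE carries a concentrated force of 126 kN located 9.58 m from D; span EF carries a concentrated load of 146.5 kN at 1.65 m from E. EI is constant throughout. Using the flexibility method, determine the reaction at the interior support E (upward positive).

Insert a hinge at E; M_E is the redundant, and each span becomes simply supported.
Rotations at E on the released spans (each span's end-slope, ×1/EI):
  span DE: point load 126 at a = 9.58: Pab(L + a)/(6LEI) = 708/EI
  span EF: point load 146.5 at a = 1.65: Pab(L + b)/(6LEI) = 263.7/EI
  relative rotation θ_0 = (708 + 263.7)/EI = 971.7/EI
A unit hogging moment at E produces rotation L₁/(3EI) + L₂/(3EI) = 5.667/EI.
Slope continuity at E: θ_0 = M_E·5.667/EI, so M_E = 971.7/5.667 = 171.5 kN·m (hogging).
Span DE, ΣM about D with M_E applied at E: R_E^{DE}·11.5 = 1207 + 171.5, so R_E^{DE} = 119.9 kN and R_D = 126 − 119.9 = 6.125 kN.
Span EF, ΣM about F: R_E^{EF}·5.5 = 564 + 171.5, so R_E^{EF} = 133.7 kN and R_F = 146.5 − 133.7 = 12.77 kN.
R_E = 119.9 + 133.7 = 253.6 kN.

R_E = 253.6 kN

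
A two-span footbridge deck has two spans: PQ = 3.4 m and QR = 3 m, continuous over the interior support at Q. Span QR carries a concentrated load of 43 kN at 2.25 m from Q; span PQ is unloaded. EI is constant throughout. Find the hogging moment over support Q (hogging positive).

Insert a hinge at Q; M_Q is the redundant, and each span becomes simply supported.
Discontinuity in slope at Q on the released structure — sum the simple-span end rotations:
  span QR: point load 43 at a = 2.25: Pab(L + b)/(6LEI) = 15.12/EI
  relative rotation θ_0 = (0 + 15.12)/EI = 15.12/EI
A unit hogging moment at Q produces rotation L₁/(3EI) + L₂/(3EI) = 2.133/EI.
Slope continuity at Q: θ_0 = M_Q·2.133/EI, so M_Q = 15.12/2.133 = 7.086 kN·m (hogging).

M_Q = 7.086 kN·m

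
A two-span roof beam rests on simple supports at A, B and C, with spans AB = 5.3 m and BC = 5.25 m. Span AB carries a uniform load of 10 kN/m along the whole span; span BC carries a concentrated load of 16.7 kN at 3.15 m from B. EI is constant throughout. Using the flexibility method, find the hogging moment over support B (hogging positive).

M_B = 24.97 kN·m

Release continuity at B by inserting a hinge; the redundant is the internal moment M_B. The primary structure is two simply-supported spans AB and BC.
Discontinuity in slope at B on the released structure — sum the simple-span end rotations:
  span AB: UDL 10: wL³/(24EI) = 62.03/EI
  span BC: point load 16.7 at a = 3.15: Pab(L + b)/(6LEI) = 25.78/EI
  relative rotation θ_0 = (62.03 + 25.78)/EI = 87.81/EI
A unit hogging moment at B produces rotation L₁/(3EI) + L₂/(3EI) = 3.517/EI.
Compatibility: M_B·(L₁+L₂)/(3EI) = θ_0, giving M_B = 24.97 kN·m (hogging).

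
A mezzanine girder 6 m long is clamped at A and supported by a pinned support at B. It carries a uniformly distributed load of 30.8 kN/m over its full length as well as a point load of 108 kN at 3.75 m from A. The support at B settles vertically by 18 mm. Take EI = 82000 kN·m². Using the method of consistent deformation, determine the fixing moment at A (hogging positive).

M_A = 366 kN·m

Take the reaction at B as the redundant and release it; the primary structure is a cantilever fixed at A.
Deflection at B on the released cantilever, summing each load's contribution:
  UDL 30.8: wL⁴/(8EI) = 4990/EI
  point load 108 at a = 3.75: Pa²(3L − a)/(6EI) = 3607/EI
  δ_0 = 8597/EI
Tip deflection under a unit load at B: L³/(3EI) = 72/EI.
With EI = 82000 kN·m²: δ_0 = 0.10484 m and δ_{BB} = 0.000878 m/kN.
Compatibility — the beam at B must follow the support down by 0.018 m: δ_0 − R_B·δ_{BB} = 0.018, so R_B = (0.10484 − 0.018)/0.000878 = 98.9 kN.
Moment equilibrium about A: M_A = Σ(load moments about A) − R_B·L = 959.4 − 98.9×6 = 366 kN·m.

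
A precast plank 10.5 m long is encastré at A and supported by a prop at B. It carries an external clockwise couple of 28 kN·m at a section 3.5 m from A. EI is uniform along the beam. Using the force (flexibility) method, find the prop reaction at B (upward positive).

R_B = 2.222 kN

Release the roller at B. Primary structure: cantilever fixed at A.
Primary-structure tip deflection at B by superposition:
  clockwise couple 28 at a = 3.5: M₀a(2L − a)/(2EI) = 857.5/EI
Flexibility coefficient — unit upward force at B: δ_{BB} = L³/(3EI) = 385.9/EI.
The prop prevents deflection at B: R_B = δ_0/δ_{BB} = 857.5/385.9 = 2.222 kN.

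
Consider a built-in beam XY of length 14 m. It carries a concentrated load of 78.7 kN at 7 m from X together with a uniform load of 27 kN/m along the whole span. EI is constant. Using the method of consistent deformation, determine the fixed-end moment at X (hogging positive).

M_X = 578.7 kN·m

Take the two fixed-end moments M_X, M_Y as redundants; the released structure is the simple span XY.
On the primary (simply-supported) span, the end slopes from the loading are:
  at X: point load 78.7 at a = 7: Pab(L + b)/(6LEI) = 964.1/EI
  at Y: point load 78.7 at a = 7: Pab(L + a)/(6LEI) = 964.1/EI
  at X: UDL 27: wL³/(24EI) = 3087/EI
  at Y: UDL 27: wL³/(24EI) = 3087/EI
  θ_X0 = 4051/EI,  θ_Y0 = 4051/EI
Flexibility coefficients: a unit moment at one end gives L/(3EI) there and L/(6EI) at the far end, so f₁₁ = f₂₂ = 4.667/EI and f₁₂ = f₂₁ = 2.333/EI.
Compatibility — zero rotation at each built-in end:
  4.667 M_X + 2.333 M_Y = 4051
  2.333 M_X + 4.667 M_Y = 4051
Solving the pair gives M_X = 578.7 kN·m and M_Y = 578.7 kN·m (hogging).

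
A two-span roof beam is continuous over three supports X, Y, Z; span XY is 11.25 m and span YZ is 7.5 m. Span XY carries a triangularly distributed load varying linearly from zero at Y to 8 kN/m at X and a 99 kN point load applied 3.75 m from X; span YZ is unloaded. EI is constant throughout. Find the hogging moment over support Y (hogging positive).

Insert a hinge at Y; M_Y is the redundant, and each span becomes simply supported.
Rotations at Y on the released spans (each span's end-slope, ×1/EI):
  span XY: triangular load, peak 8: 7w₀L³/(360EI) = 221.5/EI
  span XY: point load 99 at a = 3.75: Pab(L + a)/(6LEI) = 618.8/EI
  relative rotation θ_0 = (840.2 + 0)/EI = 840.2/EI
A unit hogging moment at Y produces rotation L₁/(3EI) + L₂/(3EI) = 6.25/EI.
Compatibility: M_Y·(L₁+L₂)/(3EI) = θ_0, giving M_Y = 134.4 kN·m (hogging).

M_Y = 134.4 kN·m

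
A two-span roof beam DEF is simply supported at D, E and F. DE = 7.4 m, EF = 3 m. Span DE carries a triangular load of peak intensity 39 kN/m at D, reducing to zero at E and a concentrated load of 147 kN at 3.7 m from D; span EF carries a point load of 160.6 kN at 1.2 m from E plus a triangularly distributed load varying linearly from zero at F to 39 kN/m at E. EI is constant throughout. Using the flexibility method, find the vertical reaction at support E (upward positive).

Take M_E as the redundant. Released structure: two simple spans DE and EF with a hinge at E.
Rotations at E on the released spans (each span's end-slope, ×1/EI):
  span DE: triangular load, peak 39: 7w₀L³/(360EI) = 307.3/EI
  span DE: point load 147 at a = 3.7: Pab(L + a)/(6LEI) = 503.1/EI
  span EF: point load 160.6 at a = 1.2: Pab(L + b)/(6LEI) = 92.51/EI
  span EF: triangular load, peak 39: w₀L³/(45EI) = 23.4/EI
  relative rotation θ_0 = (810.4 + 115.9)/EI = 926.3/EI
A unit hogging moment at E produces rotation L₁/(3EI) + L₂/(3EI) = 3.467/EI.
Slope continuity at E: θ_0 = M_E·3.467/EI, so M_E = 926.3/3.467 = 267.2 kN·m (hogging).
Span DE, ΣM about D with M_E applied at E: R_E^{DE}·7.4 = 899.8 + 267.2, so R_E^{DE} = 157.7 kN and R_D = 291.3 − 157.7 = 133.6 kN.
Span EF, ΣM about F: R_E^{EF}·3 = 406.1 + 267.2, so R_E^{EF} = 224.4 kN and R_F = 219.1 − 224.4 = -5.328 kN.
R_E = 157.7 + 224.4 = 382.1 kN.

R_E = 382.1 kN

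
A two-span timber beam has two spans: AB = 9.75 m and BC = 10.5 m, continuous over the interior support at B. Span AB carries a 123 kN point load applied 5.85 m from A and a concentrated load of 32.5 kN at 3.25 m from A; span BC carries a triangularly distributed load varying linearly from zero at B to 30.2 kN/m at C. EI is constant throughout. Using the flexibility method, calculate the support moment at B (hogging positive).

Release continuity at B by inserting a hinge; the redundant is the internal moment M_B. The primary structure is two simply-supported spans AB and BC.
Rotations at B on the released spans (each span's end-slope, ×1/EI):
  span AB: point load 123 at a = 5.85: Pab(L + a)/(6LEI) = 748.3/EI
  span AB: point load 32.5 at a = 3.25: Pab(L + a)/(6LEI) = 152.6/EI
  span BC: triangular load, peak 30.2: 7w₀L³/(360EI) = 679.8/EI
  relative rotation θ_0 = (900.9 + 679.8)/EI = 1581/EI
A unit hogging moment at B produces rotation L₁/(3EI) + L₂/(3EI) = 6.75/EI.
Compatibility: M_B·(L₁+L₂)/(3EI) = θ_0, giving M_B = 234.2 kN·m (hogging).

M_B = 234.2 kN·m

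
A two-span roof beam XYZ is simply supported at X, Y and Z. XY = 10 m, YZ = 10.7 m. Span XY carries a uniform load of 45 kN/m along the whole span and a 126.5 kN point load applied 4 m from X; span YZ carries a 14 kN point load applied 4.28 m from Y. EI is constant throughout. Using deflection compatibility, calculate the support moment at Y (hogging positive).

M_Y = 389.3 kN·m

Insert a hinge at Y; M_Y is the redundant, and each span becomes simply supported.
End slopes at the hinge Y, treating each span as simply supported:
  span XY: UDL 45: wL³/(24EI) = 1875/EI
  span XY: point load 126.5 at a = 4: Pab(L + a)/(6LEI) = 708.4/EI
  span YZ: point load 14 at a = 4.28: Pab(L + b)/(6LEI) = 102.6/EI
  relative rotation θ_0 = (2583 + 102.6)/EI = 2686/EI
A unit hogging moment at Y produces rotation L₁/(3EI) + L₂/(3EI) = 6.9/EI.
Slope continuity at Y: θ_0 = M_Y·6.9/EI, so M_Y = 2686/6.9 = 389.3 kN·m (hogging).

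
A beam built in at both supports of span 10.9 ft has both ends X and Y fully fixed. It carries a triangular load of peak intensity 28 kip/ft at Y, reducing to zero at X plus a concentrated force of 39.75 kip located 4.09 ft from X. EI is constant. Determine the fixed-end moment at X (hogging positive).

M_X = 174.3 kip·ft

Take the two fixed-end moments M_X, M_Y as redundants; the released structure is the simple span XY.
Simple-span end rotations at X and Y under the given loads:
  at X: triangular load, peak 28: 7w₀L³/(360EI) = 705.1/EI
  at Y: triangular load, peak 28: w₀L³/(45EI) = 805.8/EI
  at X: point load 39.75 at a = 4.09: Pab(L + b)/(6LEI) = 299.8/EI
  at Y: point load 39.75 at a = 4.09: Pab(L + a)/(6LEI) = 253.8/EI
  θ_X0 = 1005/EI,  θ_Y0 = 1060/EI
Flexibility coefficients: a unit moment at one end gives L/(3EI) there and L/(6EI) at the far end, so f₁₁ = f₂₂ = 3.633/EI and f₁₂ = f₂₁ = 1.817/EI.
Compatibility — zero rotation at each built-in end:
  3.633 M_X + 1.817 M_Y = 1005
  1.817 M_X + 3.633 M_Y = 1060
Solving the pair gives M_X = 174.3 kip·ft and M_Y = 204.4 kip·ft (hogging).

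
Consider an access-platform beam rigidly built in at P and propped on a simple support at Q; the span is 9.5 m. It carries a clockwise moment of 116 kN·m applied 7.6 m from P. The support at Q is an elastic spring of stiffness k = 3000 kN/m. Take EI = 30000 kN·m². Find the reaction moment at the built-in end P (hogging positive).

M_P = -45.39 kN·m

Remove the prop at Q; the released (primary) structure is a cantilever built in at P.
Downward deflection at the released point Q due to the loads:
  clockwise couple 116 at a = 7.6: M₀a(2L − a)/(2EI) = 5025/EI
Flexibility coefficient — unit upward force at Q: δ_{QQ} = L³/(3EI) = 285.8/EI.
With EI = 30000 kN·m²: δ_0 = 0.1675 m and δ_{QQ} = 0.009526 m/kN.
Compatibility — the spring shortens by R_Q/k under the reaction it provides: δ_0 − R_Q·δ_{QQ} = R_Q/k. With 1/k = 0.000333 m/kN, R_Q = δ_0 / (δ_{QQ} + 1/k) = 0.1675 / (0.009526 + 0.000333) = 16.99 kN.
Moment equilibrium about P: M_P = Σ(load moments about P) − R_Q·L = 116 − 16.99×9.5 = -45.39 kN·m.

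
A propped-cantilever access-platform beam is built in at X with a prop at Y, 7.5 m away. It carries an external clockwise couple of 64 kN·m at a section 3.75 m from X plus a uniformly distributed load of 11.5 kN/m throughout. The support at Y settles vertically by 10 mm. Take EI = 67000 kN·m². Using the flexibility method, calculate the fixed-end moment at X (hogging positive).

M_X = 108.6 kN·m

Release the roller at Y. Primary structure: cantilever fixed at X.
Deflection at Y on the released cantilever, summing each load's contribution:
  clockwise couple 64 at a = 3.75: M₀a(2L − a)/(2EI) = 1350/EI
  UDL 11.5: wL⁴/(8EI) = 4548/EI
  δ_0 = 5898/EI
Tip deflection under a unit load at Y: L³/(3EI) = 140.6/EI.
With EI = 67000 kN·m²: δ_0 = 0.088035 m and δ_{YY} = 0.002099 m/kN.
Compatibility — the beam at Y must follow the support down by 0.01 m: δ_0 − R_Y·δ_{YY} = 0.01, so R_Y = (0.088035 − 0.01)/0.002099 = 37.18 kN.
Moment equilibrium about X: M_X = Σ(load moments about X) − R_Y·L = 387.4 − 37.18×7.5 = 108.6 kN·m.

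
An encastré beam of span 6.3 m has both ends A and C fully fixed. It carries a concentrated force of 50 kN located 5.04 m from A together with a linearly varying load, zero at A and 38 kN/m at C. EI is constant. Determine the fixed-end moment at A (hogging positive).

Release both end moments; the primary structure is a simply-supported span AC with redundants M_A and M_C.
Simple-span end rotations at A and C under the given loads:
  at A: point load 50 at a = 5.04: Pab(L + b)/(6LEI) = 63.5/EI
  at C: point load 50 at a = 5.04: Pab(L + a)/(6LEI) = 95.26/EI
  at A: triangular load, peak 38: 7w₀L³/(360EI) = 184.8/EI
  at C: triangular load, peak 38: w₀L³/(45EI) = 211.2/EI
  θ_A0 = 248.3/EI,  θ_C0 = 306.4/EI
Flexibility coefficients: a unit moment at one end gives L/(3EI) there and L/(6EI) at the far end, so f₁₁ = f₂₂ = 2.1/EI and f₁₂ = f₂₁ = 1.05/EI.
Compatibility — zero rotation at each built-in end:
  2.1 M_A + 1.05 M_C = 248.3
  1.05 M_A + 2.1 M_C = 306.4
Solving the pair gives M_A = 60.35 kN·m and M_C = 115.7 kN·m (hogging).

M_A = 60.35 kN·m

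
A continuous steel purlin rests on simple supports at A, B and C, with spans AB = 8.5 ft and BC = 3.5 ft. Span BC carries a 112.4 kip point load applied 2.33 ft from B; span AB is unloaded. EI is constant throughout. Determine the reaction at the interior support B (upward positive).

Release continuity at B by inserting a hinge; the redundant is the internal moment M_B. The primary structure is two simply-supported spans AB and BC.
Rotations at B on the released spans (each span's end-slope, ×1/EI):
  span BC: point load 112.4 at a = 2.33: Pab(L + b)/(6LEI) = 68.14/EI
  relative rotation θ_0 = (0 + 68.14)/EI = 68.14/EI
A unit hogging moment at B produces rotation L₁/(3EI) + L₂/(3EI) = 4/EI.
Slope continuity at B: θ_0 = M_B·4/EI, so M_B = 68.14/4 = 17.04 kip·ft (hogging).
Span AB, ΣM about A with M_B applied at B: R_B^{AB}·8.5 = 0 + 17.04, so R_B^{AB} = 2.004 kip and R_A = 0 − 2.004 = -2.004 kip.
Span BC, ΣM about C: R_B^{BC}·3.5 = 131.5 + 17.04, so R_B^{BC} = 42.44 kip and R_C = 112.4 − 42.44 = 69.96 kip.
R_B = 2.004 + 42.44 = 44.45 kip.

R_B = 44.45 kip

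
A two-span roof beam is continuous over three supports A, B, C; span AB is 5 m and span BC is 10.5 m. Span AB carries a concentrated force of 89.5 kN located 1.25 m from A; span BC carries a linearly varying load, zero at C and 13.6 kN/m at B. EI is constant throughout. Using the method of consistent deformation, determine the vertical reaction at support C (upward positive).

Release continuity at B by inserting a hinge; the redundant is the internal moment M_B. The primary structure is two simply-supported spans AB and BC.
Rotations at B on the released spans (each span's end-slope, ×1/EI):
  span AB: point load 89.5 at a = 1.25: Pab(L + a)/(6LEI) = 87.4/EI
  span BC: triangular load, peak 13.6: w₀L³/(45EI) = 349.9/EI
  relative rotation θ_0 = (87.4 + 349.9)/EI = 437.3/EI
A unit hogging moment at B produces rotation L₁/(3EI) + L₂/(3EI) = 5.167/EI.
Slope continuity at B: θ_0 = M_B·5.167/EI, so M_B = 437.3/5.167 = 84.63 kN·m (hogging).
Span BC, ΣM about C: R_B^{BC}·10.5 = 499.8 + 84.63, so R_B^{BC} = 55.66 kN and R_C = 71.4 − 55.66 = 15.74 kN.

R_C = 15.74 kN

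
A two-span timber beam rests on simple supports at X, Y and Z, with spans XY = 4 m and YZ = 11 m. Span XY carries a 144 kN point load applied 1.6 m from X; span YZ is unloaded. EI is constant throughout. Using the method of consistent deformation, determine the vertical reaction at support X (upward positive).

Insert a hinge at Y; M_Y is the redundant, and each span becomes simply supported.
Discontinuity in slope at Y on the released structure — sum the simple-span end rotations:
  span XY: point load 144 at a = 1.6: Pab(L + a)/(6LEI) = 129/EI
  relative rotation θ_0 = (129 + 0)/EI = 129/EI
A unit hogging moment at Y produces rotation L₁/(3EI) + L₂/(3EI) = 5/EI.
Compatibility: M_Y·(L₁+L₂)/(3EI) = θ_0, giving M_Y = 25.8 kN·m (hogging).
Span XY, ΣM about X with M_Y applied at Y: R_Y^{XY}·4 = 230.4 + 25.8, so R_Y^{XY} = 64.05 kN and R_X = 144 − 64.05 = 79.95 kN.

R_X = 79.95 kN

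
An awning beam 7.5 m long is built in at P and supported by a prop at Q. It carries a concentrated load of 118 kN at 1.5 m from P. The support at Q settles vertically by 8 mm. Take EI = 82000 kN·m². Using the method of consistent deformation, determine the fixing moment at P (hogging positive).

Remove the prop at Q; the released (primary) structure is a cantilever built in at P.
Downward deflection at the released point Q due to the loads:
  point load 118 at a = 1.5: Pa²(3L − a)/(6EI) = 929.2/EI
Flexibility coefficient — unit upward force at Q: δ_{QQ} = L³/(3EI) = 140.6/EI.
With EI = 82000 kN·m²: δ_0 = 0.011332 m and δ_{QQ} = 0.001715 m/kN.
Compatibility — the beam at Q must follow the support down by 0.008 m: δ_0 − R_Q·δ_{QQ} = 0.008, so R_Q = (0.011332 − 0.008)/0.001715 = 1.943 kN.
Moment equilibrium about P: M_P = Σ(load moments about P) − R_Q·L = 177 − 1.943×7.5 = 162.4 kN·m.

M_P = 162.4 kN·m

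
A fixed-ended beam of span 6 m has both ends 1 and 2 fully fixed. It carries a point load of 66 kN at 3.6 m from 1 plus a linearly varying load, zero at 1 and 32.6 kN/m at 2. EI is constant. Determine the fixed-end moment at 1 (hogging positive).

M_1 = 77.14 kN·m

Take the two fixed-end moments M_1, M_2 as redundants; the released structure is the simple span 12.
End rotations of the released simple span under the applied load (×1/EI):
  at 1: point load 66 at a = 3.6: Pab(L + b)/(6LEI) = 133.1/EI
  at 2: point load 66 at a = 3.6: Pab(L + a)/(6LEI) = 152.1/EI
  at 1: triangular load, peak 32.6: 7w₀L³/(360EI) = 136.9/EI
  at 2: triangular load, peak 32.6: w₀L³/(45EI) = 156.5/EI
  θ_10 = 270/EI,  θ_20 = 308.5/EI
Flexibility coefficients: a unit moment at one end gives L/(3EI) there and L/(6EI) at the far end, so f₁₁ = f₂₂ = 2/EI and f₁₂ = f₂₁ = 1/EI.
Compatibility — zero rotation at each built-in end:
  2 M_1 + 1 M_2 = 270
  1 M_1 + 2 M_2 = 308.5
Solving the pair gives M_1 = 77.14 kN·m and M_2 = 115.7 kN·m (hogging).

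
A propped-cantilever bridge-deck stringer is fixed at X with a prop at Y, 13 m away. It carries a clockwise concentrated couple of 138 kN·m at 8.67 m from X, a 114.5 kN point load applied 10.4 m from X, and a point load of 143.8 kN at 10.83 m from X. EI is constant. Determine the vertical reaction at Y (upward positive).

Remove the prop at Y; the released (primary) structure is a cantilever built in at X.
Free-end deflection of the primary structure under the applied loading (downward +):
  clockwise couple 138 at a = 8.67: M₀a(2L − a)/(2EI) = 10367/EI
  point load 114.5 at a = 10.4: Pa²(3L − a)/(6EI) = 59032/EI
  point load 143.8 at a = 10.83: Pa²(3L − a)/(6EI) = 79187/EI
  δ_0 = 148586/EI
Tip deflection under a unit load at Y: L³/(3EI) = 732.3/EI.
The prop prevents deflection at Y: R_Y = δ_0/δ_{YY} = 148586/732.3 = 202.9 kN.

R_Y = 202.9 kN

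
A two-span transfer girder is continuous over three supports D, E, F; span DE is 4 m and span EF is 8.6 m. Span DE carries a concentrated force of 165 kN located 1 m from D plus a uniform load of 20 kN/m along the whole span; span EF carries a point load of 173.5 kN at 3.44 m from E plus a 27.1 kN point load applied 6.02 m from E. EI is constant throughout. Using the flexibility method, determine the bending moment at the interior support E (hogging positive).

Release continuity at E by inserting a hinge; the redundant is the internal moment M_E. The primary structure is two simply-supported spans DE and EF.
Discontinuity in slope at E on the released structure — sum the simple-span end rotations:
  span DE: point load 165 at a = 1: Pab(L + a)/(6LEI) = 103.1/EI
  span DE: UDL 20: wL³/(24EI) = 53.33/EI
  span EF: point load 173.5 at a = 3.44: Pab(L + b)/(6LEI) = 821.3/EI
  span EF: point load 27.1 at a = 6.02: Pab(L + b)/(6LEI) = 91.2/EI
  relative rotation θ_0 = (156.5 + 912.4)/EI = 1069/EI
A unit hogging moment at E produces rotation L₁/(3EI) + L₂/(3EI) = 4.2/EI.
Slope continuity at E: θ_0 = M_E·4.2/EI, so M_E = 1069/4.2 = 254.5 kN·m (hogging).

M_E = 254.5 kN·m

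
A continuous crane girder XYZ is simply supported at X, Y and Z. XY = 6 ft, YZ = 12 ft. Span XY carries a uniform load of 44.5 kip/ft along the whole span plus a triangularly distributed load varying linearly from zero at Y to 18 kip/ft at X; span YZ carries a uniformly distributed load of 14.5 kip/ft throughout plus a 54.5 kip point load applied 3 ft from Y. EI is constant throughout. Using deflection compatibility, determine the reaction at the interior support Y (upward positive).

R_Y = 360.6 kip

Insert a hinge at Y; M_Y is the redundant, and each span becomes simply supported.
Rotations at Y on the released spans (each span's end-slope, ×1/EI):
  span XY: UDL 44.5: wL³/(24EI) = 400.5/EI
  span XY: triangular load, peak 18: 7w₀L³/(360EI) = 75.6/EI
  span YZ: UDL 14.5: wL³/(24EI) = 1044/EI
  span YZ: point load 54.5 at a = 3: Pab(L + b)/(6LEI) = 429.2/EI
  relative rotation θ_0 = (476.1 + 1473)/EI = 1949/EI
A unit hogging moment at Y produces rotation L₁/(3EI) + L₂/(3EI) = 6/EI.
Compatibility: M_Y·(L₁+L₂)/(3EI) = θ_0, giving M_Y = 324.9 kip·ft (hogging).
Span XY, ΣM about X with M_Y applied at Y: R_Y^{XY}·6 = 909 + 324.9, so R_Y^{XY} = 205.6 kip and R_X = 321 − 205.6 = 115.4 kip.
Span YZ, ΣM about Z: R_Y^{YZ}·12 = 1534 + 324.9, so R_Y^{YZ} = 154.9 kip and R_Z = 228.5 − 154.9 = 73.55 kip.
R_Y = 205.6 + 154.9 = 360.6 kip.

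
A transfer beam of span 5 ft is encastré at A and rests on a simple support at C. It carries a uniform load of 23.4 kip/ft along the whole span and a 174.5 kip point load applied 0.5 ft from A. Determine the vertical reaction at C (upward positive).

R_C = 46.41 kip

Remove the prop at C; the released (primary) structure is a cantilever built in at A.
Deflection at C on the released cantilever, summing each load's contribution:
  UDL 23.4: wL⁴/(8EI) = 1828/EI
  point load 174.5 at a = 0.5: Pa²(3L − a)/(6EI) = 105.4/EI
  δ_0 = 1934/EI
Tip deflection under a unit load at C: L³/(3EI) = 41.67/EI.
The prop prevents deflection at C: R_C = δ_0/δ_{CC} = 1934/41.67 = 46.41 kip.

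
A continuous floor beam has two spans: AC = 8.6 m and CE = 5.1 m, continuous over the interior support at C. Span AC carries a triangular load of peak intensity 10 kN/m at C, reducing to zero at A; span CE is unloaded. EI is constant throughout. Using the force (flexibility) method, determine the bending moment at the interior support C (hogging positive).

M_C = 30.95 kN·m

Take M_C as the redundant. Released structure: two simple spans AC and CE with a hinge at C.
End slopes at the hinge C, treating each span as simply supported:
  span AC: triangular load, peak 10: w₀L³/(45EI) = 141.3/EI
  relative rotation θ_0 = (141.3 + 0)/EI = 141.3/EI
A unit hogging moment at C produces rotation L₁/(3EI) + L₂/(3EI) = 4.567/EI.
Slope continuity at C: θ_0 = M_C·4.567/EI, so M_C = 141.3/4.567 = 30.95 kN·m (hogging).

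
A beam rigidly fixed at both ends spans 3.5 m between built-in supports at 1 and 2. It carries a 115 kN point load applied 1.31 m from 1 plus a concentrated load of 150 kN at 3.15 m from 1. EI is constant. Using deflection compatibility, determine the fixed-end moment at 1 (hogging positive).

Release both end moments; the primary structure is a simply-supported span 12 with redundants M_1 and M_2.
On the primary (simply-supported) span, the end slopes from the loading are:
  at 1: point load 115 at a = 1.31: Pab(L + b)/(6LEI) = 89.39/EI
  at 2: point load 115 at a = 1.31: Pab(L + a)/(6LEI) = 75.57/EI
  at 1: point load 150 at a = 3.15: Pab(L + b)/(6LEI) = 30.32/EI
  at 2: point load 150 at a = 3.15: Pab(L + a)/(6LEI) = 52.37/EI
  θ_10 = 119.7/EI,  θ_20 = 127.9/EI
Flexibility coefficients: a unit moment at one end gives L/(3EI) there and L/(6EI) at the far end, so f₁₁ = f₂₂ = 1.167/EI and f₁₂ = f₂₁ = 0.5833/EI.
Compatibility — zero rotation at each built-in end:
  1.167 M_1 + 0.5833 M_2 = 119.7
  0.5833 M_1 + 1.167 M_2 = 127.9
Solving the pair gives M_1 = 63.71 kN·m and M_2 = 77.81 kN·m (hogging).

M_1 = 63.71 kN·m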